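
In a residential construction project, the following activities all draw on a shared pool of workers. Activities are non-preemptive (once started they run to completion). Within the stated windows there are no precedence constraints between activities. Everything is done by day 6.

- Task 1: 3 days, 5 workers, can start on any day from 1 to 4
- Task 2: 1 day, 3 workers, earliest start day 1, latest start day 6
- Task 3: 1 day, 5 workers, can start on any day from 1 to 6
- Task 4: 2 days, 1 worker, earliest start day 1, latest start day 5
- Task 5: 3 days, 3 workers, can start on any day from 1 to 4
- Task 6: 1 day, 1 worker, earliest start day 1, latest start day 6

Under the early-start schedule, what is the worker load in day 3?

8

At early start, day 3 has: Task 1, Task 5.
Demand: 5 + 3 = 8.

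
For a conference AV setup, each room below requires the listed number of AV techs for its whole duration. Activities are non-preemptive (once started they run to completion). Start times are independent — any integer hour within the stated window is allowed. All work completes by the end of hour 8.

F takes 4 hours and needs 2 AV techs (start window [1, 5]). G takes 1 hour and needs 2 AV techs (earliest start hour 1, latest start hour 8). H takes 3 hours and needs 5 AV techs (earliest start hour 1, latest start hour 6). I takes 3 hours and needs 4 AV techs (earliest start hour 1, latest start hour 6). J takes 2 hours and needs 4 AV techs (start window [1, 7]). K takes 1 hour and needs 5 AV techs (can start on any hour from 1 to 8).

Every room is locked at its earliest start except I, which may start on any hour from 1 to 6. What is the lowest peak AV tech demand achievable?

18

I@1: h1:22  h2:15  h3:11  h4:2  h5:0  h6:0  h7:0  h8:0 → peak 22
I@2: h1:18  h2:15  h3:11  h4:6  h5:0  h6:0  h7:0  h8:0 → peak 18
I@3: h1:18  h2:11  h3:11  h4:6  h5:4  h6:0  h7:0  h8:0 → peak 18
I@4: h1:18  h2:11  h3:7  h4:6  h5:4  h6:4  h7:0  h8:0 → peak 18
I@5: h1:18  h2:11  h3:7  h4:2  h5:4  h6:4  h7:4  h8:0 → peak 18
I@6: h1:18  h2:11  h3:7  h4:2  h5:0  h6:4  h7:4  h8:4 → peak 18
Best is I@2, peak 18.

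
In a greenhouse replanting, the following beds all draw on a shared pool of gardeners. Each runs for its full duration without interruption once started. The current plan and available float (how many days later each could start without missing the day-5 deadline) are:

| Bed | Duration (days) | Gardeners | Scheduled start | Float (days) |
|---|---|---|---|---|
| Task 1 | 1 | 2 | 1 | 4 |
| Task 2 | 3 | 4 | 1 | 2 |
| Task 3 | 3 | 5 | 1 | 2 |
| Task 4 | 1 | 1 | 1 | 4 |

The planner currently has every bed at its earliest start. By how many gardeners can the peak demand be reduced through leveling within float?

Early-start peak: d1:12  d2:9  d3:9  d4:0  d5:0 ⇒ 12.
Leveled (Task 1@1, Task 2@1, Task 3@2, Task 4@1): d1:7  d2:9  d3:9  d4:5  d5:0 ⇒ 9.
Reduction 12 − 9 = 3.

3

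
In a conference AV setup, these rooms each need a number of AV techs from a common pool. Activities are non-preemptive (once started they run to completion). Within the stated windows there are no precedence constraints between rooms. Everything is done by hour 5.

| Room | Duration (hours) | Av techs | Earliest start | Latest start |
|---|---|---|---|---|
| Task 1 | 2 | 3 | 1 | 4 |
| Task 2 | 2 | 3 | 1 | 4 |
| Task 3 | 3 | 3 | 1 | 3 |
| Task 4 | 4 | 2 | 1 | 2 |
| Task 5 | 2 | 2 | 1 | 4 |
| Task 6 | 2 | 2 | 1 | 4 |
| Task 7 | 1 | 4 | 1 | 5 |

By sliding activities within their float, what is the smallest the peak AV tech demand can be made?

Early-start (Task 1@1, Task 2@1, Task 3@1, Task 4@1, Task 5@1, Task 6@1, Task 7@1) gives peak 19: h1:19  h2:15  h3:5  h4:2  h5:0.
Shift Task 3→3, Task 5→3, Task 6→3, Task 7→5.
Schedule Task 1@1, Task 2@1, Task 3@3, Task 4@1, Task 5@3, Task 6@3, Task 7@5: h1:8  h2:8  h3:9  h4:9  h5:7 — peak 9.
Total AV tech-hours = 41 over 5 hours ⇒ peak ≥ ⌈41/5⌉ = 9, so 9 is optimal.

9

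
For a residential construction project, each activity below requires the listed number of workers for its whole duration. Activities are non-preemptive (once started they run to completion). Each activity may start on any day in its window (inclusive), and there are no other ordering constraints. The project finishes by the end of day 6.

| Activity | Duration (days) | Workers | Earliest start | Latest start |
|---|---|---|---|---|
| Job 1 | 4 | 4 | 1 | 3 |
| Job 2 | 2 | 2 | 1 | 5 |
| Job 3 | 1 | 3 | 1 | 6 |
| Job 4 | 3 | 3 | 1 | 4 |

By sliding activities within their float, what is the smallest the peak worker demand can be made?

7

Early-start (Job 1@1, Job 2@1, Job 3@1, Job 4@1) gives peak 12: d1:12  d2:9  d3:7  d4:4  d5:0  d6:0.
Shift Job 3→3, Job 4→4.
Schedule Job 1@1, Job 2@1, Job 3@3, Job 4@4: d1:6  d2:6  d3:7  d4:7  d5:3  d6:3 — peak 7.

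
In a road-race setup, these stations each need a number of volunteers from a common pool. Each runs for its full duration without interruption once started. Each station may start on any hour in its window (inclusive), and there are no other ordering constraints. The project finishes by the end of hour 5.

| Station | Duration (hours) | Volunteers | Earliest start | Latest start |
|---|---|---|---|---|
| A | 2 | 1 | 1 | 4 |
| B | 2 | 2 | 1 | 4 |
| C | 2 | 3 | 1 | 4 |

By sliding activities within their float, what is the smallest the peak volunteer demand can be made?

3

Early-start (A@1, B@1, C@1) gives peak 6: h1:6  h2:6  h3:0  h4:0  h5:0.
Shift C→3.
Schedule A@1, B@1, C@3: h1:3  h2:3  h3:3  h4:3  h5:0 — peak 3.
Total volunteer-hours = 12 over 5 hours ⇒ peak ≥ ⌈12/5⌉ = 3, so 3 is optimal.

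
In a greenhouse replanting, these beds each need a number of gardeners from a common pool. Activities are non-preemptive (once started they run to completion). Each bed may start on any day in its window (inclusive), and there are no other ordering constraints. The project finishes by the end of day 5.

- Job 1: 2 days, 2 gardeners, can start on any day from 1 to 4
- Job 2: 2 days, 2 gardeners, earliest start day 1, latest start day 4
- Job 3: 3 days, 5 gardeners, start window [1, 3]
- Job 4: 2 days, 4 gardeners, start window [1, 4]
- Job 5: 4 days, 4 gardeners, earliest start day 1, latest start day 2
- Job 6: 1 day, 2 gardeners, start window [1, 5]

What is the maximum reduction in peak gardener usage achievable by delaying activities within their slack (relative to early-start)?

Early-start peak: d1:19  d2:17  d3:9  d4:4  d5:0 ⇒ 19.
Leveled (Job 1@1, Job 2@3, Job 3@1, Job 4@4, Job 5@1, Job 6@5): d1:11  d2:11  d3:11  d4:10  d5:6 ⇒ 11.
Reduction 19 − 11 = 8.

8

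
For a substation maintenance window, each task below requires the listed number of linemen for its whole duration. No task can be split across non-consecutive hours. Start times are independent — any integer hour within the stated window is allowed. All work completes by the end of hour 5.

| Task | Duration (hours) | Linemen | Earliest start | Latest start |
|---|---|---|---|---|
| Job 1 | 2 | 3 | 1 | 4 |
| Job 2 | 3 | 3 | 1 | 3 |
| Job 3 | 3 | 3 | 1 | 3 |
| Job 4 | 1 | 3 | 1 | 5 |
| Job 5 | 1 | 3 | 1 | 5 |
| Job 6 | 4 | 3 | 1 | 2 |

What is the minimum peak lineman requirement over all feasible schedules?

9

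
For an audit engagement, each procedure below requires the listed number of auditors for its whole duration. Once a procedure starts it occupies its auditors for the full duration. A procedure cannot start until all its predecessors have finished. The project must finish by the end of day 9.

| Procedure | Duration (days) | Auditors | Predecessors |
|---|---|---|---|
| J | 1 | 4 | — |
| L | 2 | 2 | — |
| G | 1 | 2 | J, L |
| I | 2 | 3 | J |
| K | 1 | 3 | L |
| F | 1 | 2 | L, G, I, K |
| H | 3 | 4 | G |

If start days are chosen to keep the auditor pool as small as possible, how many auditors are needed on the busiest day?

Early-start (J@1, L@1, G@3, I@2, K@3, F@4, H@4) gives peak 8: d1:6  d2:5  d3:8  d4:6  d5:4  d6:4  d7:0  d8:0  d9:0.
Shift L→2, G→4, K→4, F→5, H→6.
Schedule J@1, L@2, G@4, I@2, K@4, F@5, H@6: d1:4  d2:5  d3:5  d4:5  d5:2  d6:4  d7:4  d8:4  d9:0 — peak 5.

5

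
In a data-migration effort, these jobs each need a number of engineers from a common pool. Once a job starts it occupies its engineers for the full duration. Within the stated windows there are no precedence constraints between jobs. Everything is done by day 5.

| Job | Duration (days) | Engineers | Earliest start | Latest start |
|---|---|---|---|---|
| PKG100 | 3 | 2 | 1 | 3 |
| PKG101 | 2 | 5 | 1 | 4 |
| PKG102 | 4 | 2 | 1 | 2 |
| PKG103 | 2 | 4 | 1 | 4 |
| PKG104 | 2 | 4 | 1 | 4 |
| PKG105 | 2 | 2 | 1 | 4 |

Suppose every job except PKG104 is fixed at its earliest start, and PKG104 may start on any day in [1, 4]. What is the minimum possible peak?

PKG104@1: d1:19  d2:19  d3:4  d4:2  d5:0 → peak 19
PKG104@2: d1:15  d2:19  d3:8  d4:2  d5:0 → peak 19
PKG104@3: d1:15  d2:15  d3:8  d4:6  d5:0 → peak 15
PKG104@4: d1:15  d2:15  d3:4  d4:6  d5:4 → peak 15
Best is PKG104@3, peak 15.

15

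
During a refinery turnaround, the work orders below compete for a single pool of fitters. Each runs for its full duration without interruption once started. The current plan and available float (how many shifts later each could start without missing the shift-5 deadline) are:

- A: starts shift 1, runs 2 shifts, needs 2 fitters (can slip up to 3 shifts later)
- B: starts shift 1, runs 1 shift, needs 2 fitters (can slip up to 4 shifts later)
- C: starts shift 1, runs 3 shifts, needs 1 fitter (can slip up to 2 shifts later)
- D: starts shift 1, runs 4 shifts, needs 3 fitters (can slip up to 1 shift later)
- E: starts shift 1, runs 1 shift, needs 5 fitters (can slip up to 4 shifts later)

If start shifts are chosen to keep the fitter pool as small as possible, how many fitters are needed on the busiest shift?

6

Early-start (A@1, B@1, C@1, D@1, E@1) gives peak 13: s1:13  s2:6  s3:4  s4:3  s5:0.
Shift B→3, E→5.
Schedule A@1, B@3, C@1, D@1, E@5: s1:6  s2:6  s3:6  s4:3  s5:5 — peak 6.
Total fitter-shifts = 26 over 5 shifts ⇒ peak ≥ ⌈26/5⌉ = 6, so 6 is optimal.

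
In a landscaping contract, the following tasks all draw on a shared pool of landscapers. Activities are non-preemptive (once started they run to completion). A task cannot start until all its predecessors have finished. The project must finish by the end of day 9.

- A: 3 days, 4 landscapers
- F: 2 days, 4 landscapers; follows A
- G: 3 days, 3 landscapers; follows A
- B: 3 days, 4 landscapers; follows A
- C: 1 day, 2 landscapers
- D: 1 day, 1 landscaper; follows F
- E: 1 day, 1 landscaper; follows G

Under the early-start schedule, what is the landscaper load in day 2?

4

At early start, day 2 has: A.
Demand: 4 = 4.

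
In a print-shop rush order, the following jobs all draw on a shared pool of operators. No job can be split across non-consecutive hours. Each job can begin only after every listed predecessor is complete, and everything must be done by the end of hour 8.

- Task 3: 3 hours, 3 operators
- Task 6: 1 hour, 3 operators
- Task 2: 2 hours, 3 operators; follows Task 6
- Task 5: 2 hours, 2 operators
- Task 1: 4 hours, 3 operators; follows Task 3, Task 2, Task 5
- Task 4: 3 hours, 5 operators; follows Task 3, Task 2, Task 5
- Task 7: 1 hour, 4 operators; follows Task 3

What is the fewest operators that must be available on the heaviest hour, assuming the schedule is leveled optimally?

Early-start (Task 3@1, Task 6@1, Task 2@2, Task 5@1, Task 1@4, Task 4@4, Task 7@4) gives peak 12: h1:8  h2:8  h3:6  h4:12  h5:8  h6:8  h7:3  h8:0.
Shift Task 7→7.
Schedule Task 3@1, Task 6@1, Task 2@2, Task 5@1, Task 1@4, Task 4@4, Task 7@7: h1:8  h2:8  h3:6  h4:8  h5:8  h6:8  h7:7  h8:0 — peak 8.

8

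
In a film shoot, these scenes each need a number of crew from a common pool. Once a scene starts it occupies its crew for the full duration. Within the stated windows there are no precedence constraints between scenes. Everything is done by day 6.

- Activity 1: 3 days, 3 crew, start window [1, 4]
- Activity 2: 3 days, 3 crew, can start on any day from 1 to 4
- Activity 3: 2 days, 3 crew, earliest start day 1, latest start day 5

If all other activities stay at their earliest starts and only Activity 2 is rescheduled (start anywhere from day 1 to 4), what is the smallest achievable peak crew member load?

Activity 2@1: d1:9  d2:9  d3:6  d4:0  d5:0  d6:0 → peak 9
Activity 2@2: d1:6  d2:9  d3:6  d4:3  d5:0  d6:0 → peak 9
Activity 2@3: d1:6  d2:6  d3:6  d4:3  d5:3  d6:0 → peak 6
Activity 2@4: d1:6  d2:6  d3:3  d4:3  d5:3  d6:3 → peak 6
Best is Activity 2@3, peak 6.

6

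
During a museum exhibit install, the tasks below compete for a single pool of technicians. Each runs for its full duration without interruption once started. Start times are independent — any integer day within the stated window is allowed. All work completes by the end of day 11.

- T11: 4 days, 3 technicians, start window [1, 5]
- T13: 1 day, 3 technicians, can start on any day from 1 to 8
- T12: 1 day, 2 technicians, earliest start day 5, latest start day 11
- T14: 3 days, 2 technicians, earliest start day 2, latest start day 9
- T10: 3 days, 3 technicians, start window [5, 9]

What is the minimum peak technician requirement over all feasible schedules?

4

Early-start (T11@1, T13@1, T12@5, T14@2, T10@5) gives peak 6: d1:6  d2:5  d3:5  d4:5  d5:5  d6:3  d7:3  d8:0  d9:0  d10:0  d11:0.
Shift T13→5, T12→6, T14→6, T10→9.
Schedule T11@1, T13@5, T12@6, T14@6, T10@9: d1:3  d2:3  d3:3  d4:3  d5:3  d6:4  d7:2  d8:2  d9:3  d10:3  d11:3 — peak 4.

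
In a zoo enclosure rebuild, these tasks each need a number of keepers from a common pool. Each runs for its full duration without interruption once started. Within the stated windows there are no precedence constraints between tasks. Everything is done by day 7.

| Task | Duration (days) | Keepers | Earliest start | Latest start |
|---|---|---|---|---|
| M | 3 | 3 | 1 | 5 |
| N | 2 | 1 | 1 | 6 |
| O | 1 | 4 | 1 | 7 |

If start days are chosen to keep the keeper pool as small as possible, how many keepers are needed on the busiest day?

Early-start (M@1, N@1, O@1) gives peak 8: d1:8  d2:4  d3:3  d4:0  d5:0  d6:0  d7:0.
Shift O→4.
Schedule M@1, N@1, O@4: d1:4  d2:4  d3:3  d4:4  d5:0  d6:0  d7:0 — peak 4.

4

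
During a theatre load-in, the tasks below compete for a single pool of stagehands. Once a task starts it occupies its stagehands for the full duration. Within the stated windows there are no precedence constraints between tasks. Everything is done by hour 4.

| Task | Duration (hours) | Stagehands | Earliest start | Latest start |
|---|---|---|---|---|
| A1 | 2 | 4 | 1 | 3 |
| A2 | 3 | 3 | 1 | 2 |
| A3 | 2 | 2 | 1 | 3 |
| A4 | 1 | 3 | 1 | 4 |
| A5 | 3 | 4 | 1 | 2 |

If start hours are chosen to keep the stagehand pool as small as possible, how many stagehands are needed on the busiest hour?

Early-start (A1@1, A2@1, A3@1, A4@1, A5@1) gives peak 16: h1:16  h2:13  h3:7  h4:0.
Shift A3→3, A5→2.
Schedule A1@1, A2@1, A3@3, A4@1, A5@2: h1:10  h2:11  h3:9  h4:6 — peak 11.

11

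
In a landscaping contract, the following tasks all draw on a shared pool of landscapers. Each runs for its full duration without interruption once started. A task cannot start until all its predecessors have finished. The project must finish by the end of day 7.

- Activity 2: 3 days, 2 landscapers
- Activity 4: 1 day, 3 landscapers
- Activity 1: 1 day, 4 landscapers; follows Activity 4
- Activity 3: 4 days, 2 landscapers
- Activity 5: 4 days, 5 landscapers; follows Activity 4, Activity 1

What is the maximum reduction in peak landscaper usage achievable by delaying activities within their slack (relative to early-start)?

Early-start peak: d1:7  d2:8  d3:9  d4:7  d5:5  d6:5  d7:0 ⇒ 9.
Leveled (Activity 2@1, Activity 4@1, Activity 1@2, Activity 3@3, Activity 5@4): d1:5  d2:6  d3:4  d4:7  d5:7  d6:7  d7:5 ⇒ 7.
Reduction 9 − 7 = 2.

2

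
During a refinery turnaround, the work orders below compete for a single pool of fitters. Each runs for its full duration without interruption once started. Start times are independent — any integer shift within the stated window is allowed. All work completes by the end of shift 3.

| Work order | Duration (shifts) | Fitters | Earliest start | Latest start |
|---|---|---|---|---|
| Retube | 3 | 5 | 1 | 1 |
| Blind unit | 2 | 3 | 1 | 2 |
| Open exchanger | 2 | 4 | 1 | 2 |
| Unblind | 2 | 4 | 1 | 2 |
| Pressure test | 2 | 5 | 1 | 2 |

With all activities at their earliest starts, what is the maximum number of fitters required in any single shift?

21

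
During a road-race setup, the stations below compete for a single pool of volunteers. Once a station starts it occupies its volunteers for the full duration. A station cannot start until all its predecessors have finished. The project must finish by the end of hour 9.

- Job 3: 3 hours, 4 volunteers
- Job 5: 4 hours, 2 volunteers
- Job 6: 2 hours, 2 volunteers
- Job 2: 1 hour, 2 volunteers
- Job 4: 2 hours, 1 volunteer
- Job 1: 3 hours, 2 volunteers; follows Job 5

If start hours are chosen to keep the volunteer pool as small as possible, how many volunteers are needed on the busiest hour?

6

Early-start (Job 3@1, Job 5@1, Job 6@1, Job 2@1, Job 4@1, Job 1@5) gives peak 11: h1:11  h2:9  h3:6  h4:2  h5:2  h6:2  h7:2  h8:0  h9:0.
Shift Job 6→4, Job 2→4, Job 4→5.
Schedule Job 3@1, Job 5@1, Job 6@4, Job 2@4, Job 4@5, Job 1@5: h1:6  h2:6  h3:6  h4:6  h5:5  h6:3  h7:2  h8:0  h9:0 — peak 6.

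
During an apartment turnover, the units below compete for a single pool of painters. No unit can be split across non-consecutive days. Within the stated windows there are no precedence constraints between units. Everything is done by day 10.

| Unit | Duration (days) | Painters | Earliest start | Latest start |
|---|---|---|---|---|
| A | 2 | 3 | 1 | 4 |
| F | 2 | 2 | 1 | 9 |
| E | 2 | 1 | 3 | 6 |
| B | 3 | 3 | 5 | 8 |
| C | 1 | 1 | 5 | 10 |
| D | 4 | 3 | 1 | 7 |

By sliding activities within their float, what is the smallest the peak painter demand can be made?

5

Early-start (A@1, F@1, E@3, B@5, C@5, D@1) gives peak 8: d1:8  d2:8  d3:4  d4:4  d5:4  d6:3  d7:3  d8:0  d9:0  d10:0.
Shift B→7, D→3.
Schedule A@1, F@1, E@3, B@7, C@5, D@3: d1:5  d2:5  d3:4  d4:4  d5:4  d6:3  d7:3  d8:3  d9:3  d10:0 — peak 5.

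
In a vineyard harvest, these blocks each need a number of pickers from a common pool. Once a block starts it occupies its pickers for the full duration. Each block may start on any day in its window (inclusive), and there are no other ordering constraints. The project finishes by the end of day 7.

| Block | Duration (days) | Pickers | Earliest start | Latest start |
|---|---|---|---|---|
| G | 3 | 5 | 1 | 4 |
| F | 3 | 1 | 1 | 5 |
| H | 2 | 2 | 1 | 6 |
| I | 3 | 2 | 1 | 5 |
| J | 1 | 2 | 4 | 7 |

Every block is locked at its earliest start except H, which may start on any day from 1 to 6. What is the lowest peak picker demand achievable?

H@1: d1:10  d2:10  d3:8  d4:2  d5:0  d6:0  d7:0 → peak 10
H@2: d1:8  d2:10  d3:10  d4:2  d5:0  d6:0  d7:0 → peak 10
H@3: d1:8  d2:8  d3:10  d4:4  d5:0  d6:0  d7:0 → peak 10
H@4: d1:8  d2:8  d3:8  d4:4  d5:2  d6:0  d7:0 → peak 8
H@5: d1:8  d2:8  d3:8  d4:2  d5:2  d6:2  d7:0 → peak 8
H@6: d1:8  d2:8  d3:8  d4:2  d5:0  d6:2  d7:2 → peak 8
Best is H@4, peak 8.

8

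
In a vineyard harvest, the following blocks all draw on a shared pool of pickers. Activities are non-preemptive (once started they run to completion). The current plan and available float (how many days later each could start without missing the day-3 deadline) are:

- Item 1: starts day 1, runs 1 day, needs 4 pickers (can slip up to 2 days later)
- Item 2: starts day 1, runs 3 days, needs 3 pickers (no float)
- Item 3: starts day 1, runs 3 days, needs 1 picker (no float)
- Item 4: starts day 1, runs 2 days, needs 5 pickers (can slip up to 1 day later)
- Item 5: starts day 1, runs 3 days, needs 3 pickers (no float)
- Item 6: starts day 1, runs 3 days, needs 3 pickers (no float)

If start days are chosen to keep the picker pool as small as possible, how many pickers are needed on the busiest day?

Early-start (Item 1@1, Item 2@1, Item 3@1, Item 4@1, Item 5@1, Item 6@1) gives peak 19: d1:19  d2:15  d3:10.
Shift Item 4→2.
Schedule Item 1@1, Item 2@1, Item 3@1, Item 4@2, Item 5@1, Item 6@1: d1:14  d2:15  d3:15 — peak 15.
Total picker-days = 44 over 3 days ⇒ peak ≥ ⌈44/3⌉ = 15, so 15 is optimal.

15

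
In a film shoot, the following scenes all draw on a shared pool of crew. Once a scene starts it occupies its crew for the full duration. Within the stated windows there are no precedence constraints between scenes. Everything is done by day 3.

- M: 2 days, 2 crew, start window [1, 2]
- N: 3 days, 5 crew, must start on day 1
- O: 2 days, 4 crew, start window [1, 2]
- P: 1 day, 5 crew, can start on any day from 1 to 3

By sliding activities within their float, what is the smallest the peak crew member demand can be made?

11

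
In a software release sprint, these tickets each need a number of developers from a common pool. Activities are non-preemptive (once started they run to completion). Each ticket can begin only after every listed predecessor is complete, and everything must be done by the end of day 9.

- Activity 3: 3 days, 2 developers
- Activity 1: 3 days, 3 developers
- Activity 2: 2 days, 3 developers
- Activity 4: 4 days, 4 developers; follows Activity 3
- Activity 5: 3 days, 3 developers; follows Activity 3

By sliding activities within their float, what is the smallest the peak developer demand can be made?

7

Early-start (Activity 3@1, Activity 1@1, Activity 2@1, Activity 4@4, Activity 5@4) gives peak 8: d1:8  d2:8  d3:5  d4:7  d5:7  d6:7  d7:4  d8:0  d9:0.
Shift Activity 2→4, Activity 5→6.
Schedule Activity 3@1, Activity 1@1, Activity 2@4, Activity 4@4, Activity 5@6: d1:5  d2:5  d3:5  d4:7  d5:7  d6:7  d7:7  d8:3  d9:0 — peak 7.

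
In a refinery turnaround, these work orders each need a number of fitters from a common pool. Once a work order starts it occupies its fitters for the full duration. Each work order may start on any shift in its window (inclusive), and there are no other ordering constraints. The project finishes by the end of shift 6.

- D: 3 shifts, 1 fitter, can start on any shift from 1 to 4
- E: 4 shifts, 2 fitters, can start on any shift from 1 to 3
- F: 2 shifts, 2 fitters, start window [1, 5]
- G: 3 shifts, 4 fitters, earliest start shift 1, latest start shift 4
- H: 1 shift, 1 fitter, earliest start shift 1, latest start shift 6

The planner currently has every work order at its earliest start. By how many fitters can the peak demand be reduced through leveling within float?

4

Early-start peak: s1:10  s2:9  s3:7  s4:2  s5:0  s6:0 ⇒ 10.
Leveled (D@1, E@1, F@1, G@4, H@1): s1:6  s2:5  s3:3  s4:6  s5:4  s6:4 ⇒ 6.
Reduction 10 − 6 = 4.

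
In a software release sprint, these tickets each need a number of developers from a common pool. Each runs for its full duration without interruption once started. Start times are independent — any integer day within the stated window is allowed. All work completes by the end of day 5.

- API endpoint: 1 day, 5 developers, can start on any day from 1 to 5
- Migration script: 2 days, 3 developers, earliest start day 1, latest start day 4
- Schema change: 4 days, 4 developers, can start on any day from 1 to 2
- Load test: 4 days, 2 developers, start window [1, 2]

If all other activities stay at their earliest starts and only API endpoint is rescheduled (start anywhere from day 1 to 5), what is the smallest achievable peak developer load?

API endpoint@1: d1:14  d2:9  d3:6  d4:6  d5:0 → peak 14
API endpoint@2: d1:9  d2:14  d3:6  d4:6  d5:0 → peak 14
API endpoint@3: d1:9  d2:9  d3:11  d4:6  d5:0 → peak 11
API endpoint@4: d1:9  d2:9  d3:6  d4:11  d5:0 → peak 11
API endpoint@5: d1:9  d2:9  d3:6  d4:6  d5:5 → peak 9
Best is API endpoint@5, peak 9.

9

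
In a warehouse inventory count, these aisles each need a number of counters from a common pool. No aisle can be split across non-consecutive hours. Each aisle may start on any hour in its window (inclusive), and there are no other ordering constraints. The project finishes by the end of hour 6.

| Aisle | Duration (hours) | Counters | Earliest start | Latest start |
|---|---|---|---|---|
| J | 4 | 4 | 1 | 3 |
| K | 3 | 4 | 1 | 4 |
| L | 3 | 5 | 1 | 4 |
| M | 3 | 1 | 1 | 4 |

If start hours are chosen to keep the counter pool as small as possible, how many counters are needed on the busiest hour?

Early-start (J@1, K@1, L@1, M@1) gives peak 14: h1:14  h2:14  h3:14  h4:4  h5:0  h6:0.
Shift L→4.
Schedule J@1, K@1, L@4, M@1: h1:9  h2:9  h3:9  h4:9  h5:5  h6:5 — peak 9.

9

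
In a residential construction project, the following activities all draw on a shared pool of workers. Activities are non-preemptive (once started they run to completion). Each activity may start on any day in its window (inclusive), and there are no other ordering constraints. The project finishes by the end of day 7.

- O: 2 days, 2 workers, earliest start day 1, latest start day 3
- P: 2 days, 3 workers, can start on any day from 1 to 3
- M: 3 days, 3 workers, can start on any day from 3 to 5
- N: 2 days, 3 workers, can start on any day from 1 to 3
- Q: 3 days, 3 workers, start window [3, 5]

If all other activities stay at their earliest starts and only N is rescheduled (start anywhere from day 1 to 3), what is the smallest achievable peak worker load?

N@1: d1:8  d2:8  d3:6  d4:6  d5:6  d6:0  d7:0 → peak 8
N@2: d1:5  d2:8  d3:9  d4:6  d5:6  d6:0  d7:0 → peak 9
N@3: d1:5  d2:5  d3:9  d4:9  d5:6  d6:0  d7:0 → peak 9
Best is N@1, peak 8.

8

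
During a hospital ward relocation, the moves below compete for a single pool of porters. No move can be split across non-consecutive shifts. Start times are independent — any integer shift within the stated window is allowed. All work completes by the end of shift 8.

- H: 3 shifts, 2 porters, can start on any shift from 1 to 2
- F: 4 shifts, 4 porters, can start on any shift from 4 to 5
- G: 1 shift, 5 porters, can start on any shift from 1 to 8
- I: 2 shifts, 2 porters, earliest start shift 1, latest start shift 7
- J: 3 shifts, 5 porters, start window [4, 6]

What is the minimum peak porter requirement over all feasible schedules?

9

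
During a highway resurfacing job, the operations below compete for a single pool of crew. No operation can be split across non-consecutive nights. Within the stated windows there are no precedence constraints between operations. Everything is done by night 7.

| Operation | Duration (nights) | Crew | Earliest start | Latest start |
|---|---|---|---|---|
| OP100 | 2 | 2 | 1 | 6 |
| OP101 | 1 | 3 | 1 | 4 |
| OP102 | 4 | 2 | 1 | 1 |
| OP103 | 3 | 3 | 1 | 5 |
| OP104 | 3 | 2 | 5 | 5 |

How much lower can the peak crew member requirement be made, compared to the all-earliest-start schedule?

Early-start peak: n1:10  n2:7  n3:5  n4:2  n5:2  n6:2  n7:2 ⇒ 10.
Leveled (OP100@1, OP101@3, OP102@1, OP103@4, OP104@5): n1:4  n2:4  n3:5  n4:5  n5:5  n6:5  n7:2 ⇒ 5.
Reduction 10 − 5 = 5.

5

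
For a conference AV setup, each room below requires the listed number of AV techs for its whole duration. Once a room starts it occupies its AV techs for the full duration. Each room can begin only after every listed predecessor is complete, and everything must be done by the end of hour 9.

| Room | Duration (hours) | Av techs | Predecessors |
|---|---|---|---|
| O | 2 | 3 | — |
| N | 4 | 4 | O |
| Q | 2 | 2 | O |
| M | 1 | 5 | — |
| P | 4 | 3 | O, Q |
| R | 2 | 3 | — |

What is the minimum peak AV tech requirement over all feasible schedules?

7

Early-start (O@1, N@3, Q@3, M@1, P@5, R@1) gives peak 11: h1:11  h2:6  h3:6  h4:6  h5:7  h6:7  h7:3  h8:3  h9:0.
Shift M→9.
Schedule O@1, N@3, Q@3, M@9, P@5, R@1: h1:6  h2:6  h3:6  h4:6  h5:7  h6:7  h7:3  h8:3  h9:5 — peak 7.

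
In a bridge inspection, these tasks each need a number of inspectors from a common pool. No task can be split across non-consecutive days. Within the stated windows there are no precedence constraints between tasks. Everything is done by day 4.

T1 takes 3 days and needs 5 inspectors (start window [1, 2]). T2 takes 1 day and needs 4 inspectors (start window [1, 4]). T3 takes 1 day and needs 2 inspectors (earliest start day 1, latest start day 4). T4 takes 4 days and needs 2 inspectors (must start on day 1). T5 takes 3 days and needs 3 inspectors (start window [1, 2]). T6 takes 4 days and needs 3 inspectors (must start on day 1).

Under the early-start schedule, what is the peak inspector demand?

19

Early-start schedule: T1@1, T2@1, T3@1, T4@1, T5@1, T6@1.
Load per day: day 1: 19, day 2: 13, day 3: 13, day 4: 5.
Peak is 19.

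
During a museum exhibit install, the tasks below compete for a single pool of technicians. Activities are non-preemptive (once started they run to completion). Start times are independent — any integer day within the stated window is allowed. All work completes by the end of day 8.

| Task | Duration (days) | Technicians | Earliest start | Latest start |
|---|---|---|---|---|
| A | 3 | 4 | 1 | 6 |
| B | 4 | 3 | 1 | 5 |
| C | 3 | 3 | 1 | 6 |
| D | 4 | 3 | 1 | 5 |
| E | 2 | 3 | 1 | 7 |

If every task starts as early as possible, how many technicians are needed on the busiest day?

Early-start schedule: A@1, B@1, C@1, D@1, E@1.
Load per day: day 1: 16, day 2: 16, day 3: 13, day 4: 6, day 5: 0, day 6: 0, day 7: 0, day 8: 0.
Peak is 16.

16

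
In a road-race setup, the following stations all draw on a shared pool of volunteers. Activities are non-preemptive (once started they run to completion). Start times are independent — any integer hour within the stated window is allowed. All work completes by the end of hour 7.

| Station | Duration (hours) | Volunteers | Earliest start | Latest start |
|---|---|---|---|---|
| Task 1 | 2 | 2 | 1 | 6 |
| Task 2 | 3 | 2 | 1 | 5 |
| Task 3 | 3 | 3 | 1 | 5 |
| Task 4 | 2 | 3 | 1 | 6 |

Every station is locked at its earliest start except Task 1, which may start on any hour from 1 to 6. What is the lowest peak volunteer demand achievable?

8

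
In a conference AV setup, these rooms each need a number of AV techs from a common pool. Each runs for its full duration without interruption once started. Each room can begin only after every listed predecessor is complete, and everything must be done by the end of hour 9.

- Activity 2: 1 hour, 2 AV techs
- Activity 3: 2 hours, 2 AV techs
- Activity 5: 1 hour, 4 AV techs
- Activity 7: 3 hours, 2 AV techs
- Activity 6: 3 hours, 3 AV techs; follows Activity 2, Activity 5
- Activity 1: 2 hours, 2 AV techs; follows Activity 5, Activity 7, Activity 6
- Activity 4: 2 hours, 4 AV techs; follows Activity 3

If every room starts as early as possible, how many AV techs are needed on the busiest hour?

10

Early-start schedule: Activity 2@1, Activity 3@1, Activity 5@1, Activity 7@1, Activity 6@2, Activity 1@5, Activity 4@3.
Load per hour: hour 1: 10, hour 2: 7, hour 3: 9, hour 4: 7, hour 5: 2, hour 6: 2, hour 7: 0, hour 8: 0, hour 9: 0.
Peak is 10.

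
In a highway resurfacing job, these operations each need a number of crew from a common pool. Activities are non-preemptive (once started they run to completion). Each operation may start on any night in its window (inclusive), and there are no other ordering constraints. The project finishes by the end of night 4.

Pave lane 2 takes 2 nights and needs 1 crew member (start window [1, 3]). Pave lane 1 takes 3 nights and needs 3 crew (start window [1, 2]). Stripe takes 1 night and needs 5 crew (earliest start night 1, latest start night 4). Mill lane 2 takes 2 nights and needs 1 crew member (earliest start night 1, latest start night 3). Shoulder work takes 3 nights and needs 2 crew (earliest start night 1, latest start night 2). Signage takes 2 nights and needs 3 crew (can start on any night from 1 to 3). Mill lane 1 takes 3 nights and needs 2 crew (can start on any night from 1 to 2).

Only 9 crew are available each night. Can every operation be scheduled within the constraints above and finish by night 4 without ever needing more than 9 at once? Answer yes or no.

no

The minimum achievable peak is 10; 9 < 10, so no feasible schedule stays within the cap.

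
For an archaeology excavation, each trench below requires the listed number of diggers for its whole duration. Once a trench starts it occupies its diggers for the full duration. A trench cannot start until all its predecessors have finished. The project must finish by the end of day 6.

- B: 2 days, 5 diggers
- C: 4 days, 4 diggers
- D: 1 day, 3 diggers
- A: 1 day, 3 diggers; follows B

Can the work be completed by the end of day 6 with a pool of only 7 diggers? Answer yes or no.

Schedule B@1, C@3, D@3, A@4: d1:5  d2:5  d3:7  d4:7  d5:4  d6:4 — peak 7 ≤ 7.

yes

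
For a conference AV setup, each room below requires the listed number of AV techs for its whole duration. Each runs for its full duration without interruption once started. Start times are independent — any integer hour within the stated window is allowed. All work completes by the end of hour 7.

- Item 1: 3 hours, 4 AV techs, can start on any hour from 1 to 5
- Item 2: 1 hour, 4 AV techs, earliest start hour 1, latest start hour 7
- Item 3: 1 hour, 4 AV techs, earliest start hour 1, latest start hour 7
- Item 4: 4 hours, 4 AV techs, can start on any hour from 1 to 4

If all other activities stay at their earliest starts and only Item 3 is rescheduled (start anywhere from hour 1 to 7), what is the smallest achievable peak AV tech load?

Item 3@1: h1:16  h2:8  h3:8  h4:4  h5:0  h6:0  h7:0 → peak 16
Item 3@2: h1:12  h2:12  h3:8  h4:4  h5:0  h6:0  h7:0 → peak 12
Item 3@3: h1:12  h2:8  h3:12  h4:4  h5:0  h6:0  h7:0 → peak 12
Item 3@4: h1:12  h2:8  h3:8  h4:8  h5:0  h6:0  h7:0 → peak 12
Item 3@5: h1:12  h2:8  h3:8  h4:4  h5:4  h6:0  h7:0 → peak 12
Item 3@6: h1:12  h2:8  h3:8  h4:4  h5:0  h6:4  h7:0 → peak 12
Item 3@7: h1:12  h2:8  h3:8  h4:4  h5:0  h6:0  h7:4 → peak 12
Best is Item 3@2, peak 12.

12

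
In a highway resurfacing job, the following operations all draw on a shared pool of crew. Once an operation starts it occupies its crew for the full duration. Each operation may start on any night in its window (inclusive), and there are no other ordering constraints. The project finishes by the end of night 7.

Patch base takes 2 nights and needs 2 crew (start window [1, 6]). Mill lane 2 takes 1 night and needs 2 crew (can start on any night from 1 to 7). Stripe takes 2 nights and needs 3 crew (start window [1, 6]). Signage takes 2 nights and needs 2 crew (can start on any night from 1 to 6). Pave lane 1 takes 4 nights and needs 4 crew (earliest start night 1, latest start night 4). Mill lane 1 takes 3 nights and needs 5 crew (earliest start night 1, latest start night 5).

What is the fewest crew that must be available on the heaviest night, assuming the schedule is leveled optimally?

Early-start (Patch base@1, Mill lane 2@1, Stripe@1, Signage@1, Pave lane 1@1, Mill lane 1@1) gives peak 18: n1:18  n2:16  n3:9  n4:4  n5:0  n6:0  n7:0.
Shift Mill lane 2→3, Stripe→4, Signage→6, Pave lane 1→4.
Schedule Patch base@1, Mill lane 2@3, Stripe@4, Signage@6, Pave lane 1@4, Mill lane 1@1: n1:7  n2:7  n3:7  n4:7  n5:7  n6:6  n7:6 — peak 7.
Total crew member-nights = 47 over 7 nights ⇒ peak ≥ ⌈47/7⌉ = 7, so 7 is optimal.

7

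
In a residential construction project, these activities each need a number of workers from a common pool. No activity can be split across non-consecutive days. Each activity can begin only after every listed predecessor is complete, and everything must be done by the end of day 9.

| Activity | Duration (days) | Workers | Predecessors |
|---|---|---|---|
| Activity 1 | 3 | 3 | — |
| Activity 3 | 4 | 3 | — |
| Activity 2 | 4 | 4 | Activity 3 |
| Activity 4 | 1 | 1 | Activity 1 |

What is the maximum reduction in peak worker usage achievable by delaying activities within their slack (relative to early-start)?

Early-start peak: d1:6  d2:6  d3:6  d4:4  d5:4  d6:4  d7:4  d8:4  d9:0 ⇒ 6.
Leveled (Activity 1@1, Activity 3@1, Activity 2@5, Activity 4@4): d1:6  d2:6  d3:6  d4:4  d5:4  d6:4  d7:4  d8:4  d9:0 ⇒ 6.
Reduction 6 − 6 = 0.

0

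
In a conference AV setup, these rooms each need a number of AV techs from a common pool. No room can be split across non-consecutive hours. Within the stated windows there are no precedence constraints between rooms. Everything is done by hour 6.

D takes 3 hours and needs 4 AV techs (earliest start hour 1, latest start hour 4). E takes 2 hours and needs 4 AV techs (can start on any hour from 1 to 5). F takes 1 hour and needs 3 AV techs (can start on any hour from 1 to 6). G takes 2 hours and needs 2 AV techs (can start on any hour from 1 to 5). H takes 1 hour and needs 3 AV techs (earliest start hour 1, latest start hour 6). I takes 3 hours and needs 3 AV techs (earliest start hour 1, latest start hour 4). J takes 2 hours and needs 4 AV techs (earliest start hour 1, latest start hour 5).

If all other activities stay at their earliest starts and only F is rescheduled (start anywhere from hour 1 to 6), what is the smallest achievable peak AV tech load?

20

F@1: h1:23  h2:17  h3:7  h4:0  h5:0  h6:0 → peak 23
F@2: h1:20  h2:20  h3:7  h4:0  h5:0  h6:0 → peak 20
F@3: h1:20  h2:17  h3:10  h4:0  h5:0  h6:0 → peak 20
F@4: h1:20  h2:17  h3:7  h4:3  h5:0  h6:0 → peak 20
F@5: h1:20  h2:17  h3:7  h4:0  h5:3  h6:0 → peak 20
F@6: h1:20  h2:17  h3:7  h4:0  h5:0  h6:3 → peak 20
Best is F@2, peak 20.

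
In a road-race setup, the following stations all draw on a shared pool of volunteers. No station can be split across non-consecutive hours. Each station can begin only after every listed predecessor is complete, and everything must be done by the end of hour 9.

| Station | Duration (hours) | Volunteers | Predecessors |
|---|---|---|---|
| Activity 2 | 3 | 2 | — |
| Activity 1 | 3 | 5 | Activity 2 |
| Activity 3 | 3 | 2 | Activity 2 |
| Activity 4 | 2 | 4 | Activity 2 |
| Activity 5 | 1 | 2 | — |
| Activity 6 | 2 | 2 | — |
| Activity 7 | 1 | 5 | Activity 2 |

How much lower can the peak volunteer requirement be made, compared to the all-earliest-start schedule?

Early-start peak: h1:6  h2:4  h3:2  h4:16  h5:11  h6:7  h7:0  h8:0  h9:0 ⇒ 16.
Leveled (Activity 2@1, Activity 1@4, Activity 3@4, Activity 4@7, Activity 5@1, Activity 6@1, Activity 7@9): h1:6  h2:4  h3:2  h4:7  h5:7  h6:7  h7:4  h8:4  h9:5 ⇒ 7.
Reduction 16 − 7 = 9.

9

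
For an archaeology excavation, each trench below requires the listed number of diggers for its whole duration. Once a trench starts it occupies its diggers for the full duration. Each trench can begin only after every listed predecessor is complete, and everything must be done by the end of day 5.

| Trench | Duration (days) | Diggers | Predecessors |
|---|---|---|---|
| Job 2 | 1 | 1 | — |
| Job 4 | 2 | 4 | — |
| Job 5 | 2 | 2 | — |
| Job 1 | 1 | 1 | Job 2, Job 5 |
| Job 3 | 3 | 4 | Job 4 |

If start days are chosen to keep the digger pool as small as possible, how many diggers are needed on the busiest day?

Early-start (Job 2@1, Job 4@1, Job 5@1, Job 1@3, Job 3@3) gives peak 7: d1:7  d2:6  d3:5  d4:4  d5:4.
Shift Job 5→2, Job 1→4.
Schedule Job 2@1, Job 4@1, Job 5@2, Job 1@4, Job 3@3: d1:5  d2:6  d3:6  d4:5  d5:4 — peak 6.
Total digger-days = 26 over 5 days ⇒ peak ≥ ⌈26/5⌉ = 6, so 6 is optimal.

6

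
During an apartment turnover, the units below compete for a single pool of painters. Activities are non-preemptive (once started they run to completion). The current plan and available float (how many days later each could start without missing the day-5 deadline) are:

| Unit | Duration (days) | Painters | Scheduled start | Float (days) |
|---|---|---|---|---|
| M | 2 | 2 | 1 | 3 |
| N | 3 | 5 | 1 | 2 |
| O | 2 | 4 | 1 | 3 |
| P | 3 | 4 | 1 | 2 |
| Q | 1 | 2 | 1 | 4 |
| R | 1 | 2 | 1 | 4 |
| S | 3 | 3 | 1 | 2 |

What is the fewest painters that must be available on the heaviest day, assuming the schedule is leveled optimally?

12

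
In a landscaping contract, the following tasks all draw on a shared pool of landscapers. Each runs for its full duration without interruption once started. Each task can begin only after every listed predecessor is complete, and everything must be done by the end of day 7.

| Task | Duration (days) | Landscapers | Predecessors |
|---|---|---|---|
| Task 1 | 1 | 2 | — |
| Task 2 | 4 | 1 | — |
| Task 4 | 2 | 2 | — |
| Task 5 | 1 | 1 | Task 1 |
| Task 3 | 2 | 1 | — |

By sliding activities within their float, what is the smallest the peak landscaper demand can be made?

2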